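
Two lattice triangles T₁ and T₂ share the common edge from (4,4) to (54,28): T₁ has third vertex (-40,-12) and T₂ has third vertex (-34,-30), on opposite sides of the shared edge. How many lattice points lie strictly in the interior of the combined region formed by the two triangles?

The union is the simple quadrilateral with vertices (4,4), (-40,-12), (54,28), (-34,-30) in order.
Using the shoelace formula, 2A = |[4·(-12) − (-40)·4] + [(-40)·28 − 54·(-12)] + [54·(-30) − (-34)·28] + [(-34)·4 − 4·(-30)]| = 1044, so the area is 522.
Along each edge there are gcd(|Δx|,|Δy|)+1 lattice points, so counting each shared vertex once the boundary has gcd(44,16) + gcd(94,40) + gcd(88,58) + gcd(38,34) = 4+2+2+2 = 10.
By Pick's theorem I = A − B/2 + 1 = 522 − 10/2 + 1 = 518.

518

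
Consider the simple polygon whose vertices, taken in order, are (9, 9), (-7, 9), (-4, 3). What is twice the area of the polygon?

96

Using the shoelace formula, 2A = |(9·9 − (-7)·9) + ((-7)·3 − (-4)·9) + ((-4)·9 − 9·3)| = 96, so the area is 48.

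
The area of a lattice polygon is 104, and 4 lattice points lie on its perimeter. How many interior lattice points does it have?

103

From Pick's theorem, I = A − B/2 + 1 = 104 − 4/2 + 1 = 103.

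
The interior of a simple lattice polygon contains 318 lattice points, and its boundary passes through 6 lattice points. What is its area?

Pick's theorem states A = I + B/2 − 1, so A = 318 + 6/2 − 1 = 320.

320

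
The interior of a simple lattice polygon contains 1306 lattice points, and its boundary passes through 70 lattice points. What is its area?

Pick's theorem states A = I + B/2 − 1, so A = 1306 + 70/2 − 1 = 1340.

1340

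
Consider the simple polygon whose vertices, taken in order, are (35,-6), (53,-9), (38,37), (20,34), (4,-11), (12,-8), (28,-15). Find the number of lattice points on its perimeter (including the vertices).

11

The number of boundary lattice points is Σ gcd(|Δx|,|Δy|) = gcd(18,3) + gcd(15,46) + gcd(18,3) + gcd(16,45) + gcd(8,3) + gcd(16,7) + gcd(7,9) = 3+1+3+1+1+1+1 = 11.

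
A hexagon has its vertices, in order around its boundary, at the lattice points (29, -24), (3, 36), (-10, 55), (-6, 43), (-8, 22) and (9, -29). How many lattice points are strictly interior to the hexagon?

Using the shoelace formula, 2A = |[29·36 − 3·(-24)] + [3·55 − (-10)·36] + [(-10)·43 − (-6)·55] + [(-6)·22 − (-8)·43] + [(-8)·(-29) − 9·22] + [9·(-24) − 29·(-29)]| = 2412, so the area is 1206.
Summing gcd(|Δx|,|Δy|) over the edges gives the boundary count: gcd(26,60) + gcd(13,19) + gcd(4,12) + gcd(2,21) + gcd(17,51) + gcd(20,5) = 2+1+4+1+17+5 = 30.
By Pick's theorem A = I + B/2 − 1, so I = 1206 − 30/2 + 1 = 1192.

1192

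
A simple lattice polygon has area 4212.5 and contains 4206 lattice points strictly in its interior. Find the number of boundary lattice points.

Pick's theorem gives A = I + B/2 − 1, so B = 2(A − I + 1) = 2(4212.5 − 4206 + 1) = 15.

15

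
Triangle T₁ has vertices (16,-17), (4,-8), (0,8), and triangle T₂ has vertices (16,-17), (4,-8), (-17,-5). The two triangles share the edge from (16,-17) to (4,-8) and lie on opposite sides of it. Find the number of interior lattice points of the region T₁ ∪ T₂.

The union is the simple quadrilateral with vertices (16,-17), (0,8), (4,-8), (-17,-5) in order.
The shoelace formula gives twice the area as |[16·8 − 0·(-17)] + [0·(-8) − 4·8] + [4·(-5) − (-17)·(-8)] + [(-17)·(-17) − 16·(-5)]| = 309, so the area is 154.5.
Along each edge there are gcd(|Δx|,|Δy|)+1 lattice points, so counting each shared vertex once the boundary has gcd(16,25) + gcd(4,16) + gcd(21,3) + gcd(33,12) = 1+4+3+3 = 11.
By Pick's theorem I = A − B/2 + 1 = 154.5 − 11/2 + 1 = 150.

150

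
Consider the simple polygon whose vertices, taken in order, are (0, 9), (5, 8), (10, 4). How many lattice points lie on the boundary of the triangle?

Summing gcd(|Δx|,|Δy|) over the edges gives the boundary count: gcd(5,1) + gcd(5,4) + gcd(10,5) = 1+1+5 = 7.

7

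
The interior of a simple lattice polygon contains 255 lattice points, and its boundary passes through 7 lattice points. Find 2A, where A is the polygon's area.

By Pick's theorem, A = I + B/2 − 1 = 255 + 7/2 − 1 = 515/2.
Hence 2A = 515.

515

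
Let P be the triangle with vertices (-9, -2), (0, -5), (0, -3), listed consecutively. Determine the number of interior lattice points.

By the shoelace formula, twice the signed area is |[(-9)·(-5) − 0·(-2)] + [0·(-3) − 0·(-5)] + [0·(-2) − (-9)·(-3)]| = 18, so the area is 9.
Along each edge there are gcd(|Δx|,|Δy|)+1 lattice points, so counting each shared vertex once the boundary has gcd(9,3) + gcd(0,2) + gcd(9,1) = 3+2+1 = 6.
By Pick's theorem A = I + B/2 − 1, so I = 9 − 6/2 + 1 = 7.

7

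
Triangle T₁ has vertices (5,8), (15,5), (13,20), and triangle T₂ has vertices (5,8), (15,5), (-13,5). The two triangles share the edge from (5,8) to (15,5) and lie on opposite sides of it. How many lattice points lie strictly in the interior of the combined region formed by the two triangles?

The union is the simple quadrilateral with vertices (5,8), (13,20), (15,5), (-13,5) in order.
By the shoelace formula, twice the signed area is |(5·20 − 13·8) + (13·5 − 15·20) + (15·5 − (-13)·5) + ((-13)·8 − 5·5)| = 228, so the area is 114.
The number of boundary lattice points is Σ gcd(|Δx|,|Δy|) = gcd(8,12) + gcd(2,15) + gcd(28,0) + gcd(18,3) = 4+1+28+3 = 36.
By Pick's theorem I = A − B/2 + 1 = 114 − 36/2 + 1 = 97.

97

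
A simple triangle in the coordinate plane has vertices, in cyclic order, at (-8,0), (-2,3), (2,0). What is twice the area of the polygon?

30

By the shoelace formula, twice the signed area is |[(-8)·3 − (-2)·0] + [(-2)·0 − 2·3] + [2·0 − (-8)·0]| = 30, so the area is 15.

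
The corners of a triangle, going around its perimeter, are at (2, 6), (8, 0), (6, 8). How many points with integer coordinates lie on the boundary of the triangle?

The number of boundary lattice points is Σ gcd(|Δx|,|Δy|) = gcd(6,6) + gcd(2,8) + gcd(4,2) = 6+2+2 = 10.

10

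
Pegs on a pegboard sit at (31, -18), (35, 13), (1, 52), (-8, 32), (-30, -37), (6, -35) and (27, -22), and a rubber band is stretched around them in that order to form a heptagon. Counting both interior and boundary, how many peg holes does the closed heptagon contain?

By the shoelace formula, twice the signed area is |[31·13 − 35·(-18)] + [35·52 − 1·13] + [1·32 − (-8)·52] + [(-8)·(-37) − (-30)·32] + [(-30)·(-35) − 6·(-37)] + [6·(-22) − 27·(-35)] + [27·(-18) − 31·(-22)]| = 6825, so the area is 3412.5.
The number of boundary lattice points is Σ gcd(|Δx|,|Δy|) = gcd(4,31) + gcd(34,39) + gcd(9,20) + gcd(22,69) + gcd(36,2) + gcd(21,13) + gcd(4,4) = 1+1+1+1+2+1+4 = 11.
Pick's theorem gives I = A − B/2 + 1 = 3412.5 − 11/2 + 1 = 3408, so the closed region contains I + B = 3408 + 11 = 3419 lattice points.

3419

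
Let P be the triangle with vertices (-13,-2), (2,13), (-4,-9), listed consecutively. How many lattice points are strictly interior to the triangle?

The shoelace formula gives twice the area as |[(-13)·13 − 2·(-2)] + [2·(-9) − (-4)·13] + [(-4)·(-2) − (-13)·(-9)]| = 240, so the area is 120.
The number of boundary lattice points is Σ gcd(|Δx|,|Δy|) = gcd(15,15) + gcd(6,22) + gcd(9,7) = 15+2+1 = 18.
Pick's theorem gives I = A − B/2 + 1 = 120 − 18/2 + 1 = 112.

112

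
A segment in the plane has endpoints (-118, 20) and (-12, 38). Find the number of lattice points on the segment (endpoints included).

The number of lattice points on a segment between lattice points is gcd(|Δx|,|Δy|) + 1 = gcd(106,18) + 1 = 2 + 1 = 3.

3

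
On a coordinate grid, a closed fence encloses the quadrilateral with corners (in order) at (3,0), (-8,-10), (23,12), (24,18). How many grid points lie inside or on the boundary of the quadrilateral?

92

Using the shoelace formula, 2A = |[3·(-10) − (-8)·0] + [(-8)·12 − 23·(-10)] + [23·18 − 24·12] + [24·0 − 3·18]| = 176, so the area is 88.
The number of boundary lattice points is Σ gcd(|Δx|,|Δy|) = gcd(11,10) + gcd(31,22) + gcd(1,6) + gcd(21,18) = 1+1+1+3 = 6.
Pick's theorem gives I = A − B/2 + 1 = 88 − 6/2 + 1 = 86, so the closed region contains I + B = 86 + 6 = 92 lattice points.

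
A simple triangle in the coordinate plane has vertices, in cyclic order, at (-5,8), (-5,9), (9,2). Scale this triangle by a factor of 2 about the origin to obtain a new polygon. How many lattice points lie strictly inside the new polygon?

19

The shoelace formula gives twice the area as |((-5)·9 − (-5)·8) + ((-5)·2 − 9·9) + (9·8 − (-5)·2)| = 14, so the area is 7.
Along each edge there are gcd(|Δx|,|Δy|)+1 lattice points, so counting each shared vertex once the boundary has gcd(0,1) + gcd(14,7) + gcd(14,6) = 1+7+2 = 10.
Scaling by 2 multiplies the area by 2² = 4 (so the new area is 28) and multiplies the boundary lattice-point count by 2, giving 20.
By Pick's theorem, the interior count of the dilated polygon is 28 − 20/2 + 1 = 19.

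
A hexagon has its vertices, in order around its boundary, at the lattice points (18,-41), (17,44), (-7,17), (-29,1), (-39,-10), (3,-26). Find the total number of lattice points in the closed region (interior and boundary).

Using the shoelace formula, 2A = |[18·44 − 17·(-41)] + [17·17 − (-7)·44] + [(-7)·1 − (-29)·17] + [(-29)·(-10) − (-39)·1] + [(-39)·(-26) − 3·(-10)] + [3·(-41) − 18·(-26)]| = 4290, so the area is 2145.
Along each edge there are gcd(|Δx|,|Δy|)+1 lattice points, so counting each shared vertex once the boundary has gcd(1,85) + gcd(24,27) + gcd(22,16) + gcd(10,11) + gcd(42,16) + gcd(15,15) = 1+3+2+1+2+15 = 24.
Pick's theorem gives I = A − B/2 + 1 = 2145 − 24/2 + 1 = 2134, so the closed region contains I + B = 2134 + 24 = 2158 lattice points.

2158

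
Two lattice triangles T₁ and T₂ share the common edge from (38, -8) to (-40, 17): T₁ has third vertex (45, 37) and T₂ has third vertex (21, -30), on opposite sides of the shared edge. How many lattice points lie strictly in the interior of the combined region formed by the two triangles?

The union is the simple quadrilateral with vertices (38, -8), (45, 37), (-40, 17), (21, -30) in order.
By the shoelace formula, twice the signed area is |[38·37 − 45·(-8)] + [45·17 − (-40)·37] + [(-40)·(-30) − 21·17] + [21·(-8) − 38·(-30)]| = 5826, so the area is 2913.
The number of boundary lattice points is Σ gcd(|Δx|,|Δy|) = gcd(7,45) + gcd(85,20) + gcd(61,47) + gcd(17,22) = 1+5+1+1 = 8.
By Pick's theorem I = A − B/2 + 1 = 2913 − 8/2 + 1 = 2910.

2910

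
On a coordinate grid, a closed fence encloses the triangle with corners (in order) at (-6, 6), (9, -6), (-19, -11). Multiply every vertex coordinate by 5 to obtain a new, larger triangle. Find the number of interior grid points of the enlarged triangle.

5126

The shoelace formula gives twice the area as |[(-6)·(-6) − 9·6] + [9·(-11) − (-19)·(-6)] + [(-19)·6 − (-6)·(-11)]| = 411, so the area is 205.5.
Along each edge there are gcd(|Δx|,|Δy|)+1 lattice points, so counting each shared vertex once the boundary has gcd(15,12) + gcd(28,5) + gcd(13,17) = 3+1+1 = 5.
Scaling by 5 multiplies the area by 5² = 25 (so the new area is 5137.5) and multiplies the boundary lattice-point count by 5, giving 25.
By Pick's theorem, the interior count of the dilated polygon is 5137.5 − 25/2 + 1 = 5126.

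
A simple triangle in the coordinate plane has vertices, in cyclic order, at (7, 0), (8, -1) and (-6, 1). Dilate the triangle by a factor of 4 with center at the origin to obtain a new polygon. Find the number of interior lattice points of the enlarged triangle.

Using the shoelace formula, 2A = |(7·(-1) − 8·0) + (8·1 − (-6)·(-1)) + ((-6)·0 − 7·1)| = 12, so the area is 6.
Along each edge there are gcd(|Δx|,|Δy|)+1 lattice points, so counting each shared vertex once the boundary has gcd(1,1) + gcd(14,2) + gcd(13,1) = 1+2+1 = 4.
Scaling by 4 multiplies the area by 4² = 16 (so the new area is 96) and multiplies the boundary lattice-point count by 4, giving 16.
By Pick's theorem, the interior count of the dilated polygon is 96 − 16/2 + 1 = 89.

89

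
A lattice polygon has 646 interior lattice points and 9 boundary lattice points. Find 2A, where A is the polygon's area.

1299

Pick's theorem states A = I + B/2 − 1, so A = 646 + 9/2 − 1 = 1299/2.
Hence 2A = 1299.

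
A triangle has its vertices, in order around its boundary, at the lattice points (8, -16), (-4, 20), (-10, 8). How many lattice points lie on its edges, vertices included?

24

Summing gcd(|Δx|,|Δy|) over the edges gives the boundary count: gcd(12,36) + gcd(6,12) + gcd(18,24) = 12+6+6 = 24.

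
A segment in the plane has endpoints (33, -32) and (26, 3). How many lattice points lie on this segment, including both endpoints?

8

The number of lattice points on a segment between lattice points is gcd(|Δx|,|Δy|) + 1 = gcd(7,35) + 1 = 7 + 1 = 8.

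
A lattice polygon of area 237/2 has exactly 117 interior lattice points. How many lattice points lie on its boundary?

Pick's theorem gives A = I + B/2 − 1, so B = 2(A − I + 1) = 2(237/2 − 117 + 1) = 5.

5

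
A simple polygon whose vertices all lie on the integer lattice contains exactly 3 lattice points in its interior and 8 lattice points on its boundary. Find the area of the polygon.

6

By Pick's theorem, A = I + B/2 − 1 = 3 + 8/2 − 1 = 6.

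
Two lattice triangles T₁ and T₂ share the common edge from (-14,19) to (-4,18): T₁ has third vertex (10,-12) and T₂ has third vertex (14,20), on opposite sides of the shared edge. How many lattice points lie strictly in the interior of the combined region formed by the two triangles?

160

The union is the simple quadrilateral with vertices (-14,19), (10,-12), (-4,18), (14,20) in order.
The shoelace formula gives twice the area as |[(-14)·(-12) − 10·19] + [10·18 − (-4)·(-12)] + [(-4)·20 − 14·18] + [14·19 − (-14)·20]| = 324, so the area is 162.
The number of boundary lattice points is Σ gcd(|Δx|,|Δy|) = gcd(24,31) + gcd(14,30) + gcd(18,2) + gcd(28,1) = 1+2+2+1 = 6.
By Pick's theorem I = A − B/2 + 1 = 162 − 6/2 + 1 = 160.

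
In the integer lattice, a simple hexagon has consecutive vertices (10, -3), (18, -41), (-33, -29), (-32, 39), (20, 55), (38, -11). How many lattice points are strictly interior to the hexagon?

4641

By the shoelace formula, twice the signed area is |[10·(-41) − 18·(-3)] + [18·(-29) − (-33)·(-41)] + [(-33)·39 − (-32)·(-29)] + [(-32)·55 − 20·39] + [20·(-11) − 38·55] + [38·(-3) − 10·(-11)]| = 9300, so the area is 4650.
Summing gcd(|Δx|,|Δy|) over the edges gives the boundary count: gcd(8,38) + gcd(51,12) + gcd(1,68) + gcd(52,16) + gcd(18,66) + gcd(28,8) = 2+3+1+4+6+4 = 20.
By Pick's theorem A = I + B/2 − 1, so I = 4650 − 20/2 + 1 = 4641.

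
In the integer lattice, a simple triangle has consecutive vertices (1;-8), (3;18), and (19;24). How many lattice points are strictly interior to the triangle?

200

The shoelace formula gives twice the area as |[1·18 − 3·(-8)] + [3·24 − 19·18] + [19·(-8) − 1·24]| = 404, so the area is 202.
Summing gcd(|Δx|,|Δy|) over the edges gives the boundary count: gcd(2,26) + gcd(16,6) + gcd(18,32) = 2+2+2 = 6.
By Pick's theorem A = I + B/2 − 1, so I = 202 − 6/2 + 1 = 200.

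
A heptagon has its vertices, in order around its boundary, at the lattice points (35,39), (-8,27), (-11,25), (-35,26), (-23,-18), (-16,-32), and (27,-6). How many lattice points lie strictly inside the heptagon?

2914

Using the shoelace formula, 2A = |[35·27 − (-8)·39] + [(-8)·25 − (-11)·27] + [(-11)·26 − (-35)·25] + [(-35)·(-18) − (-23)·26] + [(-23)·(-32) − (-16)·(-18)] + [(-16)·(-6) − 27·(-32)] + [27·39 − 35·(-6)]| = 5842, so the area is 2921.
Summing gcd(|Δx|,|Δy|) over the edges gives the boundary count: gcd(43,12) + gcd(3,2) + gcd(24,1) + gcd(12,44) + gcd(7,14) + gcd(43,26) + gcd(8,45) = 1+1+1+4+7+1+1 = 16.
Pick's theorem gives I = A − B/2 + 1 = 2921 − 16/2 + 1 = 2914.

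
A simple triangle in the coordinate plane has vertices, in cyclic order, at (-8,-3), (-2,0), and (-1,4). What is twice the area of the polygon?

The shoelace formula gives twice the area as |[(-8)·0 − (-2)·(-3)] + [(-2)·4 − (-1)·0] + [(-1)·(-3) − (-8)·4]| = 21, so the area is 21/2.

21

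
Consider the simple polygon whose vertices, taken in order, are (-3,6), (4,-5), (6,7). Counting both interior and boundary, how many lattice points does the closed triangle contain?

By the shoelace formula, twice the signed area is |[(-3)·(-5) − 4·6] + [4·7 − 6·(-5)] + [6·6 − (-3)·7]| = 106, so the area is 53.
Summing gcd(|Δx|,|Δy|) over the edges gives the boundary count: gcd(7,11) + gcd(2,12) + gcd(9,1) = 1+2+1 = 4.
Pick's theorem gives I = A − B/2 + 1 = 53 − 4/2 + 1 = 52, so the closed region contains I + B = 52 + 4 = 56 lattice points.

56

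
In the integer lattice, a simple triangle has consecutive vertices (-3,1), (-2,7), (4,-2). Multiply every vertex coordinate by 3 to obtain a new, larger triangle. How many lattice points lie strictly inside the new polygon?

Using the shoelace formula, 2A = |[(-3)·7 − (-2)·1] + [(-2)·(-2) − 4·7] + [4·1 − (-3)·(-2)]| = 45, so the area is 45/2.
Summing gcd(|Δx|,|Δy|) over the edges gives the boundary count: gcd(1,6) + gcd(6,9) + gcd(7,3) = 1+3+1 = 5.
Scaling by 3 multiplies the area by 3² = 9 (so the new area is 202.5) and multiplies the boundary lattice-point count by 3, giving 15.
By Pick's theorem, the interior count of the dilated polygon is 202.5 − 15/2 + 1 = 196.

196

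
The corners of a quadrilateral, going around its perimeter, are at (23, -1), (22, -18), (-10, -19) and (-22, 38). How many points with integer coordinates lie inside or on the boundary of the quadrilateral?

The shoelace formula gives twice the area as |[23·(-18) − 22·(-1)] + [22·(-19) − (-10)·(-18)] + [(-10)·38 − (-22)·(-19)] + [(-22)·(-1) − 23·38]| = 2640, so the area is 1320.
Summing gcd(|Δx|,|Δy|) over the edges gives the boundary count: gcd(1,17) + gcd(32,1) + gcd(12,57) + gcd(45,39) = 1+1+3+3 = 8.
Pick's theorem gives I = A − B/2 + 1 = 1320 − 8/2 + 1 = 1317, so the closed region contains I + B = 1317 + 8 = 1325 lattice points.

1325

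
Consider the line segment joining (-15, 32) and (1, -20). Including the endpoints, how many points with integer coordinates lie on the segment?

5

The number of lattice points on a segment between lattice points is gcd(|Δx|,|Δy|) + 1 = gcd(16,52) + 1 = 4 + 1 = 5.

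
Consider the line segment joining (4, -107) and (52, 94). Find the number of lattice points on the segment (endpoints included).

4

The number of lattice points on a segment between lattice points is gcd(|Δx|,|Δy|) + 1 = gcd(48,201) + 1 = 3 + 1 = 4.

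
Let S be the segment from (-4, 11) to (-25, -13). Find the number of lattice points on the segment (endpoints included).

4

The number of lattice points on a segment between lattice points is gcd(|Δx|,|Δy|) + 1 = gcd(21,24) + 1 = 3 + 1 = 4.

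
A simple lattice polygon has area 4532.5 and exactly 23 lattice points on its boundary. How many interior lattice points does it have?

4522

From Pick's theorem, I = A − B/2 + 1 = 4532.5 − 23/2 + 1 = 4522.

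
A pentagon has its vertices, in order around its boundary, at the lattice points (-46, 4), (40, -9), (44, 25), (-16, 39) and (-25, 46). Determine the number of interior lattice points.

The shoelace formula gives twice the area as |[(-46)·(-9) − 40·4] + [40·25 − 44·(-9)] + [44·39 − (-16)·25] + [(-16)·46 − (-25)·39] + [(-25)·4 − (-46)·46]| = 6021, so the area is 6021/2.
The number of boundary lattice points is Σ gcd(|Δx|,|Δy|) = gcd(86,13) + gcd(4,34) + gcd(60,14) + gcd(9,7) + gcd(21,42) = 1+2+2+1+21 = 27.
Pick's theorem gives I = A − B/2 + 1 = 6021/2 − 27/2 + 1 = 2998.

2998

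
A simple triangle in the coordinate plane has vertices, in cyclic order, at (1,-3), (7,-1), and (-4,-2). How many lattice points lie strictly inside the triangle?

Using the shoelace formula, 2A = |(1·(-1) − 7·(-3)) + (7·(-2) − (-4)·(-1)) + ((-4)·(-3) − 1·(-2))| = 16, so the area is 8.
Summing gcd(|Δx|,|Δy|) over the edges gives the boundary count: gcd(6,2) + gcd(11,1) + gcd(5,1) = 2+1+1 = 4.
By Pick's theorem A = I + B/2 − 1, so I = 8 − 4/2 + 1 = 7.

7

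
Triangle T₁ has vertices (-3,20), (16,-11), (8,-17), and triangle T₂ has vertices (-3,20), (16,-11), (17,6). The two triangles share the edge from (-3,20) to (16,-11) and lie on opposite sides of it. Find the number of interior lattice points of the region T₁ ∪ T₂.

356

The union is the simple quadrilateral with vertices (-3,20), (8,-17), (16,-11), (17,6) in order.
The shoelace formula gives twice the area as |[(-3)·(-17) − 8·20] + [8·(-11) − 16·(-17)] + [16·6 − 17·(-11)] + [17·20 − (-3)·6]| = 716, so the area is 358.
Along each edge there are gcd(|Δx|,|Δy|)+1 lattice points, so counting each shared vertex once the boundary has gcd(11,37) + gcd(8,6) + gcd(1,17) + gcd(20,14) = 1+2+1+2 = 6.
By Pick's theorem I = A − B/2 + 1 = 358 − 6/2 + 1 = 356.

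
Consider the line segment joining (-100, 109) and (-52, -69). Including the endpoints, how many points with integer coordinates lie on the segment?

The number of lattice points on a segment between lattice points is gcd(|Δx|,|Δy|) + 1 = gcd(48,178) + 1 = 2 + 1 = 3.

3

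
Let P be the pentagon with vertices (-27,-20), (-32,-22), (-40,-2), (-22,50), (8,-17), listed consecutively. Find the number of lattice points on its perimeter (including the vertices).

9

Along each edge there are gcd(|Δx|,|Δy|)+1 lattice points, so counting each shared vertex once the boundary has gcd(5,2) + gcd(8,20) + gcd(18,52) + gcd(30,67) + gcd(35,3) = 1+4+2+1+1 = 9.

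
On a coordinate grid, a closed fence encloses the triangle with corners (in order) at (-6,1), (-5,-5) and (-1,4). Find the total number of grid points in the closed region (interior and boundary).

Using the shoelace formula, 2A = |[(-6)·(-5) − (-5)·1] + [(-5)·4 − (-1)·(-5)] + [(-1)·1 − (-6)·4]| = 33, so the area is 33/2.
The number of boundary lattice points is Σ gcd(|Δx|,|Δy|) = gcd(1,6) + gcd(4,9) + gcd(5,3) = 1+1+1 = 3.
Pick's theorem gives I = A − B/2 + 1 = 33/2 − 3/2 + 1 = 16, so the closed region contains I + B = 16 + 3 = 19 lattice points.

19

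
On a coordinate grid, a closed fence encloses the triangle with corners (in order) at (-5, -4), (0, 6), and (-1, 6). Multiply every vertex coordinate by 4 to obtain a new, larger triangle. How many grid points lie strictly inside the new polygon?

Using the shoelace formula, 2A = |[(-5)·6 − 0·(-4)] + [0·6 − (-1)·6] + [(-1)·(-4) − (-5)·6]| = 10, so the area is 5.
Along each edge there are gcd(|Δx|,|Δy|)+1 lattice points, so counting each shared vertex once the boundary has gcd(5,10) + gcd(1,0) + gcd(4,10) = 5+1+2 = 8.
Scaling by 4 multiplies the area by 4² = 16 (so the new area is 80) and multiplies the boundary lattice-point count by 4, giving 32.
By Pick's theorem, the interior count of the dilated polygon is 80 − 32/2 + 1 = 65.

65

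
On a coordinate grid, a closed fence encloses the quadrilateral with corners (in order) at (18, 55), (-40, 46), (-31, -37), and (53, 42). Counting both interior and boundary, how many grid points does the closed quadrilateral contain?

Using the shoelace formula, 2A = |(18·46 − (-40)·55) + ((-40)·(-37) − (-31)·46) + ((-31)·42 − 53·(-37)) + (53·55 − 18·42)| = 8752, so the area is 4376.
The number of boundary lattice points is Σ gcd(|Δx|,|Δy|) = gcd(58,9) + gcd(9,83) + gcd(84,79) + gcd(35,13) = 1+1+1+1 = 4.
Pick's theorem gives I = A − B/2 + 1 = 4376 − 4/2 + 1 = 4375, so the closed region contains I + B = 4375 + 4 = 4379 lattice points.

4379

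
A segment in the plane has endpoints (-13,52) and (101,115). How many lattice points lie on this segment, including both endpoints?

4

The number of lattice points on a segment between lattice points is gcd(|Δx|,|Δy|) + 1 = gcd(114,63) + 1 = 3 + 1 = 4.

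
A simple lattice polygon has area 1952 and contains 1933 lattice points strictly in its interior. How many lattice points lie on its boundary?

40

Pick's theorem gives A = I + B/2 − 1, so B = 2(A − I + 1) = 2(1952 − 1933 + 1) = 40.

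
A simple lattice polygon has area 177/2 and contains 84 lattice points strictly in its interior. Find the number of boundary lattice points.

11

Pick's theorem gives A = I + B/2 − 1, so B = 2(A − I + 1) = 2(177/2 − 84 + 1) = 11.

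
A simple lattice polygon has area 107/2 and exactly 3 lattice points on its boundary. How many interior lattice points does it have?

53

Pick's theorem A = I + B/2 − 1 rearranges to I = A − B/2 + 1 = 107/2 − 3/2 + 1 = 53.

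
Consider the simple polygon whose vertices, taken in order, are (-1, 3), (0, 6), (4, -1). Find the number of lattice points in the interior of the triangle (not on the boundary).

The shoelace formula gives twice the area as |[(-1)·6 − 0·3] + [0·(-1) − 4·6] + [4·3 − (-1)·(-1)]| = 19, so the area is 19/2.
Summing gcd(|Δx|,|Δy|) over the edges gives the boundary count: gcd(1,3) + gcd(4,7) + gcd(5,4) = 1+1+1 = 3.
Pick's theorem gives I = A − B/2 + 1 = 19/2 − 3/2 + 1 = 9.

9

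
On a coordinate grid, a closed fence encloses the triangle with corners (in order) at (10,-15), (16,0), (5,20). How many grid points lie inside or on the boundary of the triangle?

148

The shoelace formula gives twice the area as |(10·0 − 16·(-15)) + (16·20 − 5·0) + (5·(-15) − 10·20)| = 285, so the area is 142.5.
The number of boundary lattice points is Σ gcd(|Δx|,|Δy|) = gcd(6,15) + gcd(11,20) + gcd(5,35) = 3+1+5 = 9.
Pick's theorem gives I = A − B/2 + 1 = 142.5 − 9/2 + 1 = 139, so the closed region contains I + B = 139 + 9 = 148 lattice points.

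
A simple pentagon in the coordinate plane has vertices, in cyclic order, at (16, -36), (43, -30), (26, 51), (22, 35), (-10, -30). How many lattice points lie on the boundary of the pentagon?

11

Along each edge there are gcd(|Δx|,|Δy|)+1 lattice points, so counting each shared vertex once the boundary has gcd(27,6) + gcd(17,81) + gcd(4,16) + gcd(32,65) + gcd(26,6) = 3+1+4+1+2 = 11.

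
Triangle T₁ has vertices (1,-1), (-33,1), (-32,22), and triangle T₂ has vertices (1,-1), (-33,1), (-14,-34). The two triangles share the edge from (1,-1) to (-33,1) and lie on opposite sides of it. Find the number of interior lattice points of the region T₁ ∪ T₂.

932

The union is the simple quadrilateral with vertices (1,-1), (-32,22), (-33,1), (-14,-34) in order.
The shoelace formula gives twice the area as |[1·22 − (-32)·(-1)] + [(-32)·1 − (-33)·22] + [(-33)·(-34) − (-14)·1] + [(-14)·(-1) − 1·(-34)]| = 1868, so the area is 934.
Summing gcd(|Δx|,|Δy|) over the edges gives the boundary count: gcd(33,23) + gcd(1,21) + gcd(19,35) + gcd(15,33) = 1+1+1+3 = 6.
By Pick's theorem I = A − B/2 + 1 = 934 − 6/2 + 1 = 932.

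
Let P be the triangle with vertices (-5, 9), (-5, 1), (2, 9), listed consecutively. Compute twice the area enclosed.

Using the shoelace formula, 2A = |[(-5)·1 − (-5)·9] + [(-5)·9 − 2·1] + [2·9 − (-5)·9]| = 56, so the area is 28.

56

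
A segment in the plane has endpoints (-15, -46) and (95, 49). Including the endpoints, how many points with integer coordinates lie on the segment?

6

The number of lattice points on a segment between lattice points is gcd(|Δx|,|Δy|) + 1 = gcd(110,95) + 1 = 5 + 1 = 6.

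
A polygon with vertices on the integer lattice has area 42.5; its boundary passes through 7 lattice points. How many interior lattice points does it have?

From Pick's theorem, I = A − B/2 + 1 = 42.5 − 7/2 + 1 = 40.

40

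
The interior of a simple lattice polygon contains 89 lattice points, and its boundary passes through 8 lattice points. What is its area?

Pick's theorem states A = I + B/2 − 1, so A = 89 + 8/2 − 1 = 92.

92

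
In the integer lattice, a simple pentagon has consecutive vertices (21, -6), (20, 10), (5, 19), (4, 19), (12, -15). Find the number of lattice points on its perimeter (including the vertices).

16

Summing gcd(|Δx|,|Δy|) over the edges gives the boundary count: gcd(1,16) + gcd(15,9) + gcd(1,0) + gcd(8,34) + gcd(9,9) = 1+3+1+2+9 = 16.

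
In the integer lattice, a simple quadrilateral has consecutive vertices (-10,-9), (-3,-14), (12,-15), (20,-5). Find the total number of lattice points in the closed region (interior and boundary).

172

Using the shoelace formula, 2A = |((-10)·(-14) − (-3)·(-9)) + ((-3)·(-15) − 12·(-14)) + (12·(-5) − 20·(-15)) + (20·(-9) − (-10)·(-5))| = 336, so the area is 168.
Summing gcd(|Δx|,|Δy|) over the edges gives the boundary count: gcd(7,5) + gcd(15,1) + gcd(8,10) + gcd(30,4) = 1+1+2+2 = 6.
Pick's theorem gives I = A − B/2 + 1 = 168 − 6/2 + 1 = 166, so the closed region contains I + B = 166 + 6 = 172 lattice points.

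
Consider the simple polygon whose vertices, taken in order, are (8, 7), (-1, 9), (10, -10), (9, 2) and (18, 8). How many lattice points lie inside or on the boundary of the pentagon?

The shoelace formula gives twice the area as |(8·9 − (-1)·7) + ((-1)·(-10) − 10·9) + (10·2 − 9·(-10)) + (9·8 − 18·2) + (18·7 − 8·8)| = 207, so the area is 207/2.
The number of boundary lattice points is Σ gcd(|Δx|,|Δy|) = gcd(9,2) + gcd(11,19) + gcd(1,12) + gcd(9,6) + gcd(10,1) = 1+1+1+3+1 = 7.
Pick's theorem gives I = A − B/2 + 1 = 207/2 − 7/2 + 1 = 101, so the closed region contains I + B = 101 + 7 = 108 lattice points.

108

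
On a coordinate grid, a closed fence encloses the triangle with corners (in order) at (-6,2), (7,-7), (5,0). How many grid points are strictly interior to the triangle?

The shoelace formula gives twice the area as |[(-6)·(-7) − 7·2] + [7·0 − 5·(-7)] + [5·2 − (-6)·0]| = 73, so the area is 73/2.
Summing gcd(|Δx|,|Δy|) over the edges gives the boundary count: gcd(13,9) + gcd(2,7) + gcd(11,2) = 1+1+1 = 3.
Pick's theorem gives I = A − B/2 + 1 = 73/2 − 3/2 + 1 = 36.

36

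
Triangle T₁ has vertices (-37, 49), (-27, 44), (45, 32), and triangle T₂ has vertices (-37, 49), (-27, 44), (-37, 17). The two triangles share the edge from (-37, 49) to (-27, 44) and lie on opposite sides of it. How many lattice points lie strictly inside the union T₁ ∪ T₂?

The union is the simple quadrilateral with vertices (-37, 49), (45, 32), (-27, 44), (-37, 17) in order.
By the shoelace formula, twice the signed area is |[(-37)·32 − 45·49] + [45·44 − (-27)·32] + [(-27)·17 − (-37)·44] + [(-37)·49 − (-37)·17]| = 560, so the area is 280.
The number of boundary lattice points is Σ gcd(|Δx|,|Δy|) = gcd(82,17) + gcd(72,12) + gcd(10,27) + gcd(0,32) = 1+12+1+32 = 46.
By Pick's theorem I = A − B/2 + 1 = 280 − 46/2 + 1 = 258.

258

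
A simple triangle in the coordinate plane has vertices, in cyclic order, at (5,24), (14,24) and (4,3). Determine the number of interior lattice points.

90

The shoelace formula gives twice the area as |[5·24 − 14·24] + [14·3 − 4·24] + [4·24 − 5·3]| = 189, so the area is 189/2.
Summing gcd(|Δx|,|Δy|) over the edges gives the boundary count: gcd(9,0) + gcd(10,21) + gcd(1,21) = 9+1+1 = 11.
By Pick's theorem A = I + B/2 − 1, so I = 189/2 − 11/2 + 1 = 90.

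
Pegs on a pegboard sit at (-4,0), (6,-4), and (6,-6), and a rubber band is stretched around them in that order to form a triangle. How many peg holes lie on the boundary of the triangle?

6

Summing gcd(|Δx|,|Δy|) over the edges gives the boundary count: gcd(10,4) + gcd(0,2) + gcd(10,6) = 2+2+2 = 6.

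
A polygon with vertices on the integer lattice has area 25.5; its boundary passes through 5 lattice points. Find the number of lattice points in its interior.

24

From Pick's theorem, I = A − B/2 + 1 = 25.5 − 5/2 + 1 = 24.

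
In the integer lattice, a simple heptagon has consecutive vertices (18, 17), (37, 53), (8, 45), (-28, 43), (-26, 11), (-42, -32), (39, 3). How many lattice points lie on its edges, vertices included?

Summing gcd(|Δx|,|Δy|) over the edges gives the boundary count: gcd(19,36) + gcd(29,8) + gcd(36,2) + gcd(2,32) + gcd(16,43) + gcd(81,35) + gcd(21,14) = 1+1+2+2+1+1+7 = 15.

15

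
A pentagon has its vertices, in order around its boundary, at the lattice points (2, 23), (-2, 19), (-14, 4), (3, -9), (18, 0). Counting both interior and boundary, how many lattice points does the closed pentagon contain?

523

Using the shoelace formula, 2A = |(2·19 − (-2)·23) + ((-2)·4 − (-14)·19) + ((-14)·(-9) − 3·4) + (3·0 − 18·(-9)) + (18·23 − 2·0)| = 1032, so the area is 516.
The number of boundary lattice points is Σ gcd(|Δx|,|Δy|) = gcd(4,4) + gcd(12,15) + gcd(17,13) + gcd(15,9) + gcd(16,23) = 4+3+1+3+1 = 12.
Pick's theorem gives I = A − B/2 + 1 = 516 − 12/2 + 1 = 511, so the closed region contains I + B = 511 + 12 = 523 lattice points.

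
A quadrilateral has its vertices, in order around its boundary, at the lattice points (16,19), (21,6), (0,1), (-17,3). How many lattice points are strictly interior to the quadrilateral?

317

The shoelace formula gives twice the area as |(16·6 − 21·19) + (21·1 − 0·6) + (0·3 − (-17)·1) + ((-17)·19 − 16·3)| = 636, so the area is 318.
The number of boundary lattice points is Σ gcd(|Δx|,|Δy|) = gcd(5,13) + gcd(21,5) + gcd(17,2) + gcd(33,16) = 1+1+1+1 = 4.
By Pick's theorem A = I + B/2 − 1, so I = 318 − 4/2 + 1 = 317.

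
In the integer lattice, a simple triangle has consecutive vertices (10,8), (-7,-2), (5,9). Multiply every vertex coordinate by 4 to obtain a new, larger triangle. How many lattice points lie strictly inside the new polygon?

The shoelace formula gives twice the area as |[10·(-2) − (-7)·8] + [(-7)·9 − 5·(-2)] + [5·8 − 10·9]| = 67, so the area is 67/2.
Summing gcd(|Δx|,|Δy|) over the edges gives the boundary count: gcd(17,10) + gcd(12,11) + gcd(5,1) = 1+1+1 = 3.
Scaling by 4 multiplies the area by 4² = 16 (so the new area is 536) and multiplies the boundary lattice-point count by 4, giving 12.
By Pick's theorem, the interior count of the dilated polygon is 536 − 12/2 + 1 = 531.

531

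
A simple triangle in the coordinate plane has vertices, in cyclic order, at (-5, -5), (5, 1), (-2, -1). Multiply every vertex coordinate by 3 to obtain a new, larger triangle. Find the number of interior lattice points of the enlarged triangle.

94

The shoelace formula gives twice the area as |((-5)·1 − 5·(-5)) + (5·(-1) − (-2)·1) + ((-2)·(-5) − (-5)·(-1))| = 22, so the area is 11.
The number of boundary lattice points is Σ gcd(|Δx|,|Δy|) = gcd(10,6) + gcd(7,2) + gcd(3,4) = 2+1+1 = 4.
Scaling by 3 multiplies the area by 3² = 9 (so the new area is 99) and multiplies the boundary lattice-point count by 3, giving 12.
By Pick's theorem, the interior count of the dilated polygon is 99 − 12/2 + 1 = 94.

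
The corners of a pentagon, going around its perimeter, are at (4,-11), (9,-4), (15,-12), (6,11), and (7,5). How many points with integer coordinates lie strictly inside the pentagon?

Using the shoelace formula, 2A = |(4·(-4) − 9·(-11)) + (9·(-12) − 15·(-4)) + (15·11 − 6·(-12)) + (6·5 − 7·11) + (7·(-11) − 4·5)| = 128, so the area is 64.
The number of boundary lattice points is Σ gcd(|Δx|,|Δy|) = gcd(5,7) + gcd(6,8) + gcd(9,23) + gcd(1,6) + gcd(3,16) = 1+2+1+1+1 = 6.
Pick's theorem gives I = A − B/2 + 1 = 64 − 6/2 + 1 = 62.

62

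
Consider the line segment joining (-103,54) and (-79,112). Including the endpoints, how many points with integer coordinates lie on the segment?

The number of lattice points on a segment between lattice points is gcd(|Δx|,|Δy|) + 1 = gcd(24,58) + 1 = 2 + 1 = 3.

3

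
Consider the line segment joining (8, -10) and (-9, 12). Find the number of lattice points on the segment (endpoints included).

2

The number of lattice points on a segment between lattice points is gcd(|Δx|,|Δy|) + 1 = gcd(17,22) + 1 = 1 + 1 = 2.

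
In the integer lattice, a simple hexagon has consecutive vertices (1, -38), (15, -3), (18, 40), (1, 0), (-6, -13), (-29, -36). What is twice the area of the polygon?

The shoelace formula gives twice the area as |(1·(-3) − 15·(-38)) + (15·40 − 18·(-3)) + (18·0 − 1·40) + (1·(-13) − (-6)·0) + ((-6)·(-36) − (-29)·(-13)) + ((-29)·(-38) − 1·(-36))| = 2145, so the area is 1072.5.

2145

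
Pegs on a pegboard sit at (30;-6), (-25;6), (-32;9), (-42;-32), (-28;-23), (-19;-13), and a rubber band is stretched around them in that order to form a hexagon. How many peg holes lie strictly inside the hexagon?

The shoelace formula gives twice the area as |(30·6 − (-25)·(-6)) + ((-25)·9 − (-32)·6) + ((-32)·(-32) − (-42)·9) + ((-42)·(-23) − (-28)·(-32)) + ((-28)·(-13) − (-19)·(-23)) + ((-19)·(-6) − 30·(-13))| = 1900, so the area is 950.
Along each edge there are gcd(|Δx|,|Δy|)+1 lattice points, so counting each shared vertex once the boundary has gcd(55,12) + gcd(7,3) + gcd(10,41) + gcd(14,9) + gcd(9,10) + gcd(49,7) = 1+1+1+1+1+7 = 12.
Pick's theorem gives I = A − B/2 + 1 = 950 − 12/2 + 1 = 945.

945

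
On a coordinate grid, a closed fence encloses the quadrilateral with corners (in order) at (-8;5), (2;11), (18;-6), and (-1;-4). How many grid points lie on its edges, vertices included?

Along each edge there are gcd(|Δx|,|Δy|)+1 lattice points, so counting each shared vertex once the boundary has gcd(10,6) + gcd(16,17) + gcd(19,2) + gcd(7,9) = 2+1+1+1 = 5.

5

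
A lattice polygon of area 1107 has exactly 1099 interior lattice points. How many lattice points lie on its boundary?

18

Pick's theorem gives A = I + B/2 − 1, so B = 2(A − I + 1) = 2(1107 − 1099 + 1) = 18.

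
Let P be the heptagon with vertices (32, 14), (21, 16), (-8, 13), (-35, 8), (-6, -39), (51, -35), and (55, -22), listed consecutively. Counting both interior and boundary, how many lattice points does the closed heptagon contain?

The shoelace formula gives twice the area as |[32·16 − 21·14] + [21·13 − (-8)·16] + [(-8)·8 − (-35)·13] + [(-35)·(-39) − (-6)·8] + [(-6)·(-35) − 51·(-39)] + [51·(-22) − 55·(-35)] + [55·14 − 32·(-22)]| = 6899, so the area is 3449.5.
Along each edge there are gcd(|Δx|,|Δy|)+1 lattice points, so counting each shared vertex once the boundary has gcd(11,2) + gcd(29,3) + gcd(27,5) + gcd(29,47) + gcd(57,4) + gcd(4,13) + gcd(23,36) = 1+1+1+1+1+1+1 = 7.
Pick's theorem gives I = A − B/2 + 1 = 3449.5 − 7/2 + 1 = 3447, so the closed region contains I + B = 3447 + 7 = 3454 lattice points.

3454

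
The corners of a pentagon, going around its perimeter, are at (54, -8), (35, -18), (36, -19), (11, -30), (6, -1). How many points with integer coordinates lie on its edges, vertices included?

Along each edge there are gcd(|Δx|,|Δy|)+1 lattice points, so counting each shared vertex once the boundary has gcd(19,10) + gcd(1,1) + gcd(25,11) + gcd(5,29) + gcd(48,7) = 1+1+1+1+1 = 5.

5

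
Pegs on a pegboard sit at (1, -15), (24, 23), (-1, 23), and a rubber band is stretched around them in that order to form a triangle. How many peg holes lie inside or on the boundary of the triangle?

By the shoelace formula, twice the signed area is |(1·23 − 24·(-15)) + (24·23 − (-1)·23) + ((-1)·(-15) − 1·23)| = 950, so the area is 475.
Along each edge there are gcd(|Δx|,|Δy|)+1 lattice points, so counting each shared vertex once the boundary has gcd(23,38) + gcd(25,0) + gcd(2,38) = 1+25+2 = 28.
Pick's theorem gives I = A − B/2 + 1 = 475 − 28/2 + 1 = 462, so the closed region contains I + B = 462 + 28 = 490 lattice points.

490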